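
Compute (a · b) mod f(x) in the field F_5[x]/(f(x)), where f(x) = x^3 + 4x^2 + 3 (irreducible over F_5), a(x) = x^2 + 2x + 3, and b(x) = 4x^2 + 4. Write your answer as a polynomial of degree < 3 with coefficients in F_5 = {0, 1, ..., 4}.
a · b ≡ 3x^2 + x + 1 (mod f(x))

Multiply in F_5[x]: a(x)·b(x) = (x^2 + 2x + 3)·(4x^2 + 4) = 4x^4 + 3x^3 + x^2 + 3x + 2. This has degree ≥ 3, so divide by f(x) over F_5: 4x^4 + 3x^3 + x^2 + 3x + 2 = (4x + 2)·(x^3 + 4x^2 + 3) + (3x^2 + x + 1). Hence a·b ≡ 3x^2 + x + 1 (mod f). (F_5[x]/(f) is a field with 5^3 = 125 elements since f is irreducible of degree 3.)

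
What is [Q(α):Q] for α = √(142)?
[Q(α):Q] = 2

[Q(α):Q] equals the degree of the minimal polynomial of α. Here α^2 = 142 and x^2 - 142 is irreducible (d = 142 is squarefree, ≠ 1, hence not a square), so deg(m_α) = 2. Thus [Q(α):Q] = 2.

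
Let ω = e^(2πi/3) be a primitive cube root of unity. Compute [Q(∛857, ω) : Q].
[Q(∛857, ω) : Q] = 6

[Q(∛857):Q] = 3 (min poly x^3 - 857, irreducible since 857 is not a perfect cube). [Q(ω):Q] = 2 (min poly x^2 + x + 1). Since Q(∛857) ⊂ R and ω ∉ R, we have ω ∉ Q(∛857), so x^2 + x + 1 remains irreducible over Q(∛857) and [Q(∛857, ω) : Q(∛857)] = 2. By the tower law, [Q(∛857, ω) : Q] = 3 · 2 = 6. (In fact Q(∛857, ω) is the splitting field of x^3 - 857 over Q.)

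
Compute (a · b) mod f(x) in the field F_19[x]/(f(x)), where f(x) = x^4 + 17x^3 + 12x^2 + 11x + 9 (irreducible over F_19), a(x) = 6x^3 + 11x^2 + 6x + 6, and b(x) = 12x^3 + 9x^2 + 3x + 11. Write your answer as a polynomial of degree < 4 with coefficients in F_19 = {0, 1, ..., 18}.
a · b ≡ 3x^3 + 9x^2 + 15x + 11 (mod f(x))

Multiply in F_19[x]: a(x)·b(x) = (6x^3 + 11x^2 + 6x + 6)·(12x^3 + 9x^2 + 3x + 11) = 15x^6 + 15x^5 + 18x^4 + 16x^3 + 3x^2 + 8x + 9. This has degree ≥ 4, so divide by f(x) over F_19: 15x^6 + 15x^5 + 18x^4 + 16x^3 + 3x^2 + 8x + 9 = (15x^2 + 7x + 4)·(x^4 + 17x^3 + 12x^2 + 11x + 9) + (3x^3 + 9x^2 + 15x + 11). Hence a·b ≡ 3x^3 + 9x^2 + 15x + 11 (mod f). (F_19[x]/(f) is a field with 19^4 = 130321 elements since f is irreducible of degree 4.)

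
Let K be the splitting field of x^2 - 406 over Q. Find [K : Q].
[K : Q] = 2

f(x) = x^2 - 406 factors as (x - √406)(x + √406). The splitting field is K = Q(√406). Since 406 is squarefree and > 1, it is not a perfect square, so x^2 - 406 is irreducible over Q and [Q(√406) : Q] = 2. Hence [K : Q] = 2.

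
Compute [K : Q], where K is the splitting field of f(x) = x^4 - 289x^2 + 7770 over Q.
[K : Q] = 4

Solving the quadratic in x^2: x^2 = (289 ± √(289^2 - 4·7770))/2 = (289 ± √52441)/2 = (289 ± 229)/2, giving x^2 = 30 or x^2 = 259. So f(x) = (x^2 - 30)(x^2 - 259) and the roots of f are ±√30, ±√259. Hence the splitting field is K = Q(√30, √259). Since 30 and 259 are distinct squarefree integers > 1, their product 7770 is not a perfect square, so √259 ∉ Q(√30). By the tower law [K:Q] = [Q(√30,√259):Q(√30)] · [Q(√30):Q] = 2 · 2 = 4.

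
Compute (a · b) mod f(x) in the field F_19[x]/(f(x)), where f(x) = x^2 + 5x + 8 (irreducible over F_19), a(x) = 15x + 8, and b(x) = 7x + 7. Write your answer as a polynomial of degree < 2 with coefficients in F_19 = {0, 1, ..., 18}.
a · b ≡ 16x + 14 (mod f(x))

Multiply in F_19[x]: a(x)·b(x) = (15x + 8)·(7x + 7) = 10x^2 + 9x + 18. This has degree ≥ 2, so divide by f(x) over F_19: 10x^2 + 9x + 18 = (10)·(x^2 + 5x + 8) + (16x + 14). Hence a·b ≡ 16x + 14 (mod f). (F_19[x]/(f) is a field with 19^2 = 361 elements since f is irreducible of degree 2.)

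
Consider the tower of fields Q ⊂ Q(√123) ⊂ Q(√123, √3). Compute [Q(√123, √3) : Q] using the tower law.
[Q(√123, √3) : Q] = 4

[Q(√123):Q] = 2 (min poly x^2 - 123, irreducible since 123 is squarefree > 1). For the top step, suppose √3 ∈ Q(√123), say √3 = c + d√123 with c, d ∈ Q. Squaring: 3 = c^2 + 123d^2 + 2cd√123. Since √123 ∉ Q this forces 2cd = 0. If d = 0 then √3 = c ∈ Q, contradicting 3 squarefree > 1. If c = 0 then 3 = 123d^2, so 123·3 = (123d)^2 is a perfect square in Q — but 123·3 = 369 is not a perfect square (since 123 and 3 are distinct squarefree integers). Contradiction. Hence √3 ∉ Q(√123), so x^2 - 3 stays irreducible over Q(√123) and [Q(√123, √3) : Q(√123)] = 2. By the tower law, [Q(√123, √3) : Q] = 2 · 2 = 4.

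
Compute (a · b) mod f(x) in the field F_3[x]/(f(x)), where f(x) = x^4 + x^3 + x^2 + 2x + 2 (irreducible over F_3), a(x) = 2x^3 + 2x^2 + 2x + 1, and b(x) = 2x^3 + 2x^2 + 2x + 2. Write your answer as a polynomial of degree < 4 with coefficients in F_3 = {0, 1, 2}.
a · b ≡ x^3 + 2x^2 + 2x (mod f(x))

Multiply in F_3[x]: a(x)·b(x) = (2x^3 + 2x^2 + 2x + 1)·(2x^3 + 2x^2 + 2x + 2) = x^6 + 2x^5 + 2x^3 + x^2 + 2. This has degree ≥ 4, so divide by f(x) over F_3: x^6 + 2x^5 + 2x^3 + x^2 + 2 = (x^2 + x + 1)·(x^4 + x^3 + x^2 + 2x + 2) + (x^3 + 2x^2 + 2x). Hence a·b ≡ x^3 + 2x^2 + 2x (mod f). (F_3[x]/(f) is a field with 3^4 = 81 elements since f is irreducible of degree 4.)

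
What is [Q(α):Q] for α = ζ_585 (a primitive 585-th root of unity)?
[Q(α):Q] = 288

The minimal polynomial of ζ_585 over Q is the 585-th cyclotomic polynomial Φ_585(x), which is irreducible over Q and has degree φ(585) = 288. Hence [Q(α):Q] = φ(585) = 288.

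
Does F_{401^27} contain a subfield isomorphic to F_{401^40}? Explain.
No: F_{401^40} is not a subfield of F_{401^27}

F_{p^m} embeds in F_{p^n} iff m | n. Here 40 ∤ 27 (since 27 = 0·40 + 27 with remainder 27 ≠ 0), so F_{401^40} is not a subfield of F_{401^27}. Equivalently: if it were, the tower law would give 40 = [F_{401^40}:F_401] dividing [F_{401^27}:F_401] = 27, contradiction.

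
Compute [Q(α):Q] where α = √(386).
[Q(α):Q] = 2

[Q(α):Q] equals the degree of the minimal polynomial of α. Here α^2 = 386 and x^2 - 386 is irreducible (d = 386 is squarefree, ≠ 1, hence not a square), so deg(m_α) = 2. Thus [Q(α):Q] = 2.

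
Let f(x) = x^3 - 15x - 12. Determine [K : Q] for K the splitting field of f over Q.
[K : Q] = 6

By the rational root test, any rational root of the monic integer polynomial f(x) = x^3 - 15x - 12 must be an integer dividing the constant term -12, i.e. one of ±{1, 2, 3, 4, 6, 12}. Evaluating: f(1) = -26, f(-1) = 2, f(2) = -34, f(-2) = 10, f(3) = -30, f(-3) = 6, f(4) = -8, f(-4) = -16, f(6) = 114, f(-6) = -138, f(12) = 1536, f(-12) = -1560; none is 0, so f has no rational root and is therefore irreducible over Q (a cubic with no linear factor over a field is irreducible). For an irreducible cubic, the Galois group is A_3 or S_3 according as the discriminant disc(f) = -4a^3 - 27b^2 = -4·(-15)^3 - 27·(-12)^2 = 9612 is or is not a square in Q. Here disc(f) = 9612 is not a perfect square in Q, so the Galois group of f over Q is not contained in A_3 and must be all of S_3. The splitting field has degree |S_3| = 6 over Q, so [K : Q] = 6.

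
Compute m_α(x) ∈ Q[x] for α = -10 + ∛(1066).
m_α(x) = x^3 + 30x^2 + 300x - 66

Set β = α + 10 = ∛(1066), so β^3 = 1066. Then (α + 10)^3 - 1066 = 0, i.e. α is a root of g(x) = (x + 10)^3 - 1066 = x^3 + 30x^2 + 300x - 66. Since g(x) = h(x + 10) where h(x) = x^3 - 1066, and h is irreducible over Q (because 1066 is not a perfect cube, so h has no rational root, and a monic cubic with no rational root is irreducible), g is also irreducible (irreducibility is preserved under the substitution x → x + 10). Hence m_α(x) = x^3 + 30x^2 + 300x - 66.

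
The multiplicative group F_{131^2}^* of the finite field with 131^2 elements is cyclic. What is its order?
|F_{131^2}^*| = 17160

F_{131^2} has 131^2 = 17161 elements; its multiplicative group consists of all nonzero elements, so |F_{131^2}^*| = 17161 - 1 = 17160. (It is cyclic since any finite subgroup of the multiplicative group of a field is cyclic.)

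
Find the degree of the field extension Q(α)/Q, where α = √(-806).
[Q(α):Q] = 2

[Q(α):Q] equals the degree of the minimal polynomial of α. Here α^2 = -806 and x^2 + 806 is irreducible (d = -806 is squarefree, ≠ 1, hence not a square), so deg(m_α) = 2. Thus [Q(α):Q] = 2.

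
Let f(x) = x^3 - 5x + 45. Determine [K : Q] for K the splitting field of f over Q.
[K : Q] = 6

By the rational root test, any rational root of the monic integer polynomial f(x) = x^3 - 5x + 45 must be an integer dividing the constant term 45, i.e. one of ±{1, 3, 5, 9, 15, 45}. Evaluating: f(1) = 41, f(-1) = 49, f(3) = 57, f(-3) = 33, f(5) = 145, f(-5) = -55, f(9) = 729, f(-9) = -639, f(15) = 3345, f(-15) = -3255, f(45) = 90945, f(-45) = -90855; none is 0, so f has no rational root and is therefore irreducible over Q (a cubic with no linear factor over a field is irreducible). For an irreducible cubic, the Galois group is A_3 or S_3 according as the discriminant disc(f) = -4a^3 - 27b^2 = -4·(-5)^3 - 27·(45)^2 = -54175 is or is not a square in Q. Here disc(f) = -54175 is not a perfect square in Q, so the Galois group of f over Q is not contained in A_3 and must be all of S_3. The splitting field has degree |S_3| = 6 over Q, so [K : Q] = 6.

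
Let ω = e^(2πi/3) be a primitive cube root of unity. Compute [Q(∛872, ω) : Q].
[Q(∛872, ω) : Q] = 6

[Q(∛872):Q] = 3 (min poly x^3 - 872, irreducible since 872 is not a perfect cube). [Q(ω):Q] = 2 (min poly x^2 + x + 1). Since Q(∛872) ⊂ R and ω ∉ R, we have ω ∉ Q(∛872), so x^2 + x + 1 remains irreducible over Q(∛872) and [Q(∛872, ω) : Q(∛872)] = 2. By the tower law, [Q(∛872, ω) : Q] = 3 · 2 = 6. (In fact Q(∛872, ω) is the splitting field of x^3 - 872 over Q.)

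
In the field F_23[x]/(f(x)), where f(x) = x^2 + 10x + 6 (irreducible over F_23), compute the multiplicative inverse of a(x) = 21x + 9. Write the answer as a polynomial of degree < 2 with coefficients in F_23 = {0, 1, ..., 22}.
a(x)^(-1) ≡ 13x + 16 (mod f(x))

Since f is irreducible over F_23, F_23[x]/(f) is a field and a(x) ≠ 0 has an inverse. Apply the extended Euclidean algorithm to f(x) and a(x) in F_23[x]: f(x) = (11x + 10)·a(x) + (8). The last nonzero remainder is the constant 8 = gcd(f, a) in F_23. Back-substituting through the division chain expresses 8 = s(x)·a(x) + t(x)·f(x) with s(x) ≡ 12x + 13 (mod f), so (12x + 13)·a(x) ≡ 8 (mod f). Multiplying by 8^(-1) ≡ 3 in F_23 gives a(x)^(-1) ≡ 3·(12x + 13) ≡ 13x + 16 (mod f). Check: (21x + 9)·(13x + 16) = 20x^2 + 16x + 6 ≡ 1 (mod x^2 + 10x + 6).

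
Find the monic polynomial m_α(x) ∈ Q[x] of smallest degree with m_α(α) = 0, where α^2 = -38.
m_α(x) = x^2 + 38

α satisfies α^2 + 38 = 0, so x^2 + 38 annihilates α. Since d = -38 is squarefree and ≠ 1, it is not a perfect square in Q, so x^2 + 38 has no rational root and is therefore irreducible over Q (a degree-2 polynomial over a field is irreducible iff it has no root). Hence m_α(x) = x^2 + 38.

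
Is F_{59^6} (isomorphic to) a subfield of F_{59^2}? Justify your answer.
No: F_{59^6} is not a subfield of F_{59^2}

F_{p^m} embeds in F_{p^n} iff m | n. Here 6 ∤ 2 (since 2 = 0·6 + 2 with remainder 2 ≠ 0), so F_{59^6} is not a subfield of F_{59^2}. Equivalently: if it were, the tower law would give 6 = [F_{59^6}:F_59] dividing [F_{59^2}:F_59] = 2, contradiction.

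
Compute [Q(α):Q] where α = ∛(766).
[Q(α):Q] = 3

The minimal polynomial of α is x^3 - 766, irreducible over Q since 766 is not a perfect cube (so x^3 - 766 has no rational root). Hence [Q(α):Q] = deg(m_α) = 3.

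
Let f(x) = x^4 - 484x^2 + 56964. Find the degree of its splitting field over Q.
[K : Q] = 4

Solving the quadratic in x^2: x^2 = (484 ± √(484^2 - 4·56964))/2 = (484 ± √6400)/2 = (484 ± 80)/2, giving x^2 = 282 or x^2 = 202. So f(x) = (x^2 - 282)(x^2 - 202) and the roots of f are ±√282, ±√202. Hence the splitting field is K = Q(√282, √202). Since 282 and 202 are distinct squarefree integers > 1, their product 56964 is not a perfect square, so √202 ∉ Q(√282). By the tower law [K:Q] = [Q(√282,√202):Q(√282)] · [Q(√282):Q] = 2 · 2 = 4.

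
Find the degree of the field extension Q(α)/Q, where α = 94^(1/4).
[Q(α):Q] = 4

α is a root of x^4 - 94. By Eisenstein's criterion at the prime p = 2 (which divides the constant term 94 but p^2 = 4 does not, since 94 is squarefree), x^4 - 94 is irreducible over Q. Hence [Q(α):Q] = 4.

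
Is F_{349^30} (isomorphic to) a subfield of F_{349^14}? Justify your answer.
No: F_{349^30} is not a subfield of F_{349^14}

F_{p^m} embeds in F_{p^n} iff m | n. Here 30 ∤ 14 (since 14 = 0·30 + 14 with remainder 14 ≠ 0), so F_{349^30} is not a subfield of F_{349^14}. Equivalently: if it were, the tower law would give 30 = [F_{349^30}:F_349] dividing [F_{349^14}:F_349] = 14, contradiction.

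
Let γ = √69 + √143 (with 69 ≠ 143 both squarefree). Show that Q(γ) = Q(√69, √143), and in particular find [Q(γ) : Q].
[Q(γ) : Q] = 4 (equivalently, Q(γ) = Q(√69, √143))

Obviously Q(γ) ⊆ Q(√69, √143), and [Q(√69, √143):Q] = 4 (since 69, 143 are distinct squarefree integers > 1 with 9867 not a perfect square). To show equality we compute the minimal polynomial of γ. From γ = √69 + √143: γ^2 = 69 + 2√(9867) + 143 = 212 + 2√(9867), so γ^2 - 212 = 2√(9867); squaring, (γ^2 - 212)^2 = 4·9867, i.e. γ^4 - 424γ^2 + 44944 - 39468 = 0, i.e. γ^4 - 424γ^2 + 5476 = 0. So γ is a root of x^4 - 424x^2 + 5476. This polynomial is irreducible over Q: it has no rational root (each ±√69 ± √143 is irrational), and any factorization into two quadratics over Q would force √(9867) ∈ Q (pairing opposite roots) or √69, √143 ∈ Q (other pairings), all impossible. Hence [Q(γ):Q] = 4 = [Q(√69, √143):Q], so Q(γ) = Q(√69, √143).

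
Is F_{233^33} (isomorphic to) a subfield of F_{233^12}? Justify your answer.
No: F_{233^33} is not a subfield of F_{233^12}

F_{p^m} embeds in F_{p^n} iff m | n. Here 33 ∤ 12 (since 12 = 0·33 + 12 with remainder 12 ≠ 0), so F_{233^33} is not a subfield of F_{233^12}. Equivalently: if it were, the tower law would give 33 = [F_{233^33}:F_233] dividing [F_{233^12}:F_233] = 12, contradiction.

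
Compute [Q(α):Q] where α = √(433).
[Q(α):Q] = 2

[Q(α):Q] equals the degree of the minimal polynomial of α. Here α^2 = 433 and x^2 - 433 is irreducible (d = 433 is squarefree, ≠ 1, hence not a square), so deg(m_α) = 2. Thus [Q(α):Q] = 2.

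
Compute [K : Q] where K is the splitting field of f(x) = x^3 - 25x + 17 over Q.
[K : Q] = 6

By the rational root test, any rational root of the monic integer polynomial f(x) = x^3 - 25x + 17 must be an integer dividing the constant term 17, i.e. one of ±{1, 17}. Evaluating: f(1) = -7, f(-1) = 41, f(17) = 4505, f(-17) = -4471; none is 0, so f has no rational root and is therefore irreducible over Q (a cubic with no linear factor over a field is irreducible). For an irreducible cubic, the Galois group is A_3 or S_3 according as the discriminant disc(f) = -4a^3 - 27b^2 = -4·(-25)^3 - 27·(17)^2 = 54697 is or is not a square in Q. Here disc(f) = 54697 is not a perfect square in Q, so the Galois group of f over Q is not contained in A_3 and must be all of S_3. The splitting field has degree |S_3| = 6 over Q, so [K : Q] = 6.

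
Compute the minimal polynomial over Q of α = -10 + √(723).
m_α(x) = x^2 + 20x - 623

From α + 10 = √(723), squaring gives (α + 10)^2 = 723, i.e. α^2 + 20α + 100 = 723, so α^2 + 20α - 623 = 0. The discriminant of x^2 + 20x - 623 is (20)^2 - 4·(-623) = 400 + 2492 = 2892, and 4·(723) is not a perfect square in Q since 723 is squarefree and ≠ 1. Hence x^2 + 20x - 623 is irreducible over Q and is the minimal polynomial of α.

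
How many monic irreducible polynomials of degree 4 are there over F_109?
There are 35286570 monic irreducible polynomials of degree 4 over F_109

Each element of F_{109^4} that lies in no proper subfield is a root of exactly one monic irreducible of degree 4 over F_109, and each such polynomial has 4 distinct roots in F_{109^4}. By Möbius inversion the count is N_109(4) = (1/4) Σ_{d|4} μ(4/d) · 109^d = (1/4)(μ(4)·109^1 + μ(2)·109^2 + μ(1)·109^4) = 141146280/4 = 35286570.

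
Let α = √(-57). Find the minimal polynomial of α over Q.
m_α(x) = x^2 + 57

α satisfies α^2 + 57 = 0, so x^2 + 57 annihilates α. Since d = -57 is squarefree and ≠ 1, it is not a perfect square in Q, so x^2 + 57 has no rational root and is therefore irreducible over Q (a degree-2 polynomial over a field is irreducible iff it has no root). Hence m_α(x) = x^2 + 57.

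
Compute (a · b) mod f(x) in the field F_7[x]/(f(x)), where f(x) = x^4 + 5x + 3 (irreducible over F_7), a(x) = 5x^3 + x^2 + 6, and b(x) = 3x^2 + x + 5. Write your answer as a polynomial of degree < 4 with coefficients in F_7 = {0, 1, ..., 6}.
a · b ≡ 5x^3 + 4x^2 + 5x + 6 (mod f(x))

Multiply in F_7[x]: a(x)·b(x) = (5x^3 + x^2 + 6)·(3x^2 + x + 5) = x^5 + x^4 + 5x^3 + 2x^2 + 6x + 2. This has degree ≥ 4, so divide by f(x) over F_7: x^5 + x^4 + 5x^3 + 2x^2 + 6x + 2 = (x + 1)·(x^4 + 5x + 3) + (5x^3 + 4x^2 + 5x + 6). Hence a·b ≡ 5x^3 + 4x^2 + 5x + 6 (mod f). (F_7[x]/(f) is a field with 7^4 = 2401 elements since f is irreducible of degree 4.)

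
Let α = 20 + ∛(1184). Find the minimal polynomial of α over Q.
m_α(x) = x^3 - 60x^2 + 1200x - 9184

Set β = α - 20 = ∛(1184), so β^3 = 1184. Then (α - 20)^3 - 1184 = 0, i.e. α is a root of g(x) = (x - 20)^3 - 1184 = x^3 - 60x^2 + 1200x - 9184. Since g(x) = h(x - 20) where h(x) = x^3 - 1184, and h is irreducible over Q (because 1184 is not a perfect cube, so h has no rational root, and a monic cubic with no rational root is irreducible), g is also irreducible (irreducibility is preserved under the substitution x → x - 20). Hence m_α(x) = x^3 - 60x^2 + 1200x - 9184.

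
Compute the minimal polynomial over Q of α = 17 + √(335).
m_α(x) = x^2 - 34x - 46

From α - 17 = √(335), squaring gives (α - 17)^2 = 335, i.e. α^2 - 34α + 289 = 335, so α^2 - 34α - 46 = 0. The discriminant of x^2 - 34x - 46 is (-34)^2 - 4·(-46) = 1156 + 184 = 1340, and 4·(335) is not a perfect square in Q since 335 is squarefree and ≠ 1. Hence x^2 - 34x - 46 is irreducible over Q and is the minimal polynomial of α.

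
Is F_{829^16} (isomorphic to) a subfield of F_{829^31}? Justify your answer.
No: F_{829^16} is not a subfield of F_{829^31}

F_{p^m} embeds in F_{p^n} iff m | n. Here 16 ∤ 31 (since 31 = 1·16 + 15 with remainder 15 ≠ 0), so F_{829^16} is not a subfield of F_{829^31}. Equivalently: if it were, the tower law would give 16 = [F_{829^16}:F_829] dividing [F_{829^31}:F_829] = 31, contradiction.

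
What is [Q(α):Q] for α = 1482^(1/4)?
[Q(α):Q] = 4

α is a root of x^4 - 1482. By Eisenstein's criterion at the prime p = 2 (which divides the constant term 1482 but p^2 = 4 does not, since 1482 is squarefree), x^4 - 1482 is irreducible over Q. Hence [Q(α):Q] = 4.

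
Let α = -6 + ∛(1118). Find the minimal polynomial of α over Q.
m_α(x) = x^3 + 18x^2 + 108x - 902

Set β = α + 6 = ∛(1118), so β^3 = 1118. Then (α + 6)^3 - 1118 = 0, i.e. α is a root of g(x) = (x + 6)^3 - 1118 = x^3 + 18x^2 + 108x - 902. Since g(x) = h(x + 6) where h(x) = x^3 - 1118, and h is irreducible over Q (because 1118 is not a perfect cube, so h has no rational root, and a monic cubic with no rational root is irreducible), g is also irreducible (irreducibility is preserved under the substitution x → x + 6). Hence m_α(x) = x^3 + 18x^2 + 108x - 902.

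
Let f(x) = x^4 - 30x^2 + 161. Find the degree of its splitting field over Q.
[K : Q] = 4

Solving the quadratic in x^2: x^2 = (30 ± √(30^2 - 4·161))/2 = (30 ± √256)/2 = (30 ± 16)/2, giving x^2 = 7 or x^2 = 23. So f(x) = (x^2 - 7)(x^2 - 23) and the roots of f are ±√7, ±√23. Hence the splitting field is K = Q(√7, √23). Since 7 and 23 are distinct squarefree integers > 1, their product 161 is not a perfect square, so √23 ∉ Q(√7). By the tower law [K:Q] = [Q(√7,√23):Q(√7)] · [Q(√7):Q] = 2 · 2 = 4.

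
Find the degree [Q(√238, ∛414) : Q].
[Q(√238, ∛414) : Q] = 6

Let L = Q(√238, ∛414). Since Q(√238) ⊂ L and [Q(√238):Q] = 2, the tower law gives 2 | [L:Q]. Likewise Q(∛414) ⊂ L with [Q(∛414):Q] = 3 (because 414 is not a perfect cube), so 3 | [L:Q]. As gcd(2,3) = 1, [L:Q] is divisible by 6. Conversely L is generated over Q by √238 and ∛414, so [L:Q] ≤ 2·3 = 6. Therefore [Q(√238, ∛414) : Q] = 6.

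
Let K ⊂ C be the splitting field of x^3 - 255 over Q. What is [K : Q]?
[K : Q] = 6

The roots of x^3 - 255 are ∛255, ω∛255, ω^2∛255 where ω = e^(2πi/3) is a primitive cube root of unity, so K = Q(∛255, ω). Now [Q(∛255):Q] = 3 (since 255 is not a perfect cube, x^3 - 255 is irreducible) and [Q(ω):Q] = 2. Both 2 and 3 divide [K:Q], and [K:Q] ≤ 3·2 = 6, so [K:Q] = 6. (Equivalently: Q(∛255) ⊂ R but ω ∉ R, so [K : Q(∛255)] = 2.)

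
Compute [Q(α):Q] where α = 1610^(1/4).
[Q(α):Q] = 4

α is a root of x^4 - 1610. By Eisenstein's criterion at the prime p = 2 (which divides the constant term 1610 but p^2 = 4 does not, since 1610 is squarefree), x^4 - 1610 is irreducible over Q. Hence [Q(α):Q] = 4.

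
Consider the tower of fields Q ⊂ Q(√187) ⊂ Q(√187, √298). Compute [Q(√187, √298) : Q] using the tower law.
[Q(√187, √298) : Q] = 4

[Q(√187):Q] = 2 (min poly x^2 - 187, irreducible since 187 is squarefree > 1). For the top step, suppose √298 ∈ Q(√187), say √298 = c + d√187 with c, d ∈ Q. Squaring: 298 = c^2 + 187d^2 + 2cd√187. Since √187 ∉ Q this forces 2cd = 0. If d = 0 then √298 = c ∈ Q, contradicting 298 squarefree > 1. If c = 0 then 298 = 187d^2, so 187·298 = (187d)^2 is a perfect square in Q — but 187·298 = 55726 is not a perfect square (since 187 and 298 are distinct squarefree integers). Contradiction. Hence √298 ∉ Q(√187), so x^2 - 298 stays irreducible over Q(√187) and [Q(√187, √298) : Q(√187)] = 2. By the tower law, [Q(√187, √298) : Q] = 2 · 2 = 4.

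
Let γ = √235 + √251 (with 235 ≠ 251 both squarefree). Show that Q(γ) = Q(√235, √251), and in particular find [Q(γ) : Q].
[Q(γ) : Q] = 4 (equivalently, Q(γ) = Q(√235, √251))

Obviously Q(γ) ⊆ Q(√235, √251), and [Q(√235, √251):Q] = 4 (since 235, 251 are distinct squarefree integers > 1 with 58985 not a perfect square). To show equality we compute the minimal polynomial of γ. From γ = √235 + √251: γ^2 = 235 + 2√(58985) + 251 = 486 + 2√(58985), so γ^2 - 486 = 2√(58985); squaring, (γ^2 - 486)^2 = 4·58985, i.e. γ^4 - 972γ^2 + 236196 - 235940 = 0, i.e. γ^4 - 972γ^2 + 256 = 0. So γ is a root of x^4 - 972x^2 + 256. This polynomial is irreducible over Q: it has no rational root (each ±√235 ± √251 is irrational), and any factorization into two quadratics over Q would force √(58985) ∈ Q (pairing opposite roots) or √235, √251 ∈ Q (other pairings), all impossible. Hence [Q(γ):Q] = 4 = [Q(√235, √251):Q], so Q(γ) = Q(√235, √251).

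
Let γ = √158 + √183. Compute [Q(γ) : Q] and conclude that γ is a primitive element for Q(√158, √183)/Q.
[Q(γ) : Q] = 4 (equivalently, Q(γ) = Q(√158, √183))

Obviously Q(γ) ⊆ Q(√158, √183), and [Q(√158, √183):Q] = 4 (since 158, 183 are distinct squarefree integers > 1 with 28914 not a perfect square). To show equality we compute the minimal polynomial of γ. From γ = √158 + √183: γ^2 = 158 + 2√(28914) + 183 = 341 + 2√(28914), so γ^2 - 341 = 2√(28914); squaring, (γ^2 - 341)^2 = 4·28914, i.e. γ^4 - 682γ^2 + 116281 - 115656 = 0, i.e. γ^4 - 682γ^2 + 625 = 0. So γ is a root of x^4 - 682x^2 + 625. This polynomial is irreducible over Q: it has no rational root (each ±√158 ± √183 is irrational), and any factorization into two quadratics over Q would force √(28914) ∈ Q (pairing opposite roots) or √158, √183 ∈ Q (other pairings), all impossible. Hence [Q(γ):Q] = 4 = [Q(√158, √183):Q], so Q(γ) = Q(√158, √183).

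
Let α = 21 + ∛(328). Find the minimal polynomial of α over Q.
m_α(x) = x^3 - 63x^2 + 1323x - 9589

Set β = α - 21 = ∛(328), so β^3 = 328. Then (α - 21)^3 - 328 = 0, i.e. α is a root of g(x) = (x - 21)^3 - 328 = x^3 - 63x^2 + 1323x - 9589. Since g(x) = h(x - 21) where h(x) = x^3 - 328, and h is irreducible over Q (because 328 is not a perfect cube, so h has no rational root, and a monic cubic with no rational root is irreducible), g is also irreducible (irreducibility is preserved under the substitution x → x - 21). Hence m_α(x) = x^3 - 63x^2 + 1323x - 9589.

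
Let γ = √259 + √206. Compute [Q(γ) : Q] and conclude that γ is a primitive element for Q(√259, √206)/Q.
[Q(γ) : Q] = 4 (equivalently, Q(γ) = Q(√259, √206))

Obviously Q(γ) ⊆ Q(√259, √206), and [Q(√259, √206):Q] = 4 (since 259, 206 are distinct squarefree integers > 1 with 53354 not a perfect square). To show equality we compute the minimal polynomial of γ. From γ = √259 + √206: γ^2 = 259 + 2√(53354) + 206 = 465 + 2√(53354), so γ^2 - 465 = 2√(53354); squaring, (γ^2 - 465)^2 = 4·53354, i.e. γ^4 - 930γ^2 + 216225 - 213416 = 0, i.e. γ^4 - 930γ^2 + 2809 = 0. So γ is a root of x^4 - 930x^2 + 2809. This polynomial is irreducible over Q: it has no rational root (each ±√259 ± √206 is irrational), and any factorization into two quadratics over Q would force √(53354) ∈ Q (pairing opposite roots) or √259, √206 ∈ Q (other pairings), all impossible. Hence [Q(γ):Q] = 4 = [Q(√259, √206):Q], so Q(γ) = Q(√259, √206).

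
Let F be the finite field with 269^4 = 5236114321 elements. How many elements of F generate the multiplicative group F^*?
There are φ(5236114320) = 1357627392 primitive elements

F_q^* is cyclic of order q - 1 = 5236114320. A cyclic group of order m has exactly φ(m) generators. Here m = 5236114320 = 2^4 · 3^3 · 5 · 67 · 97 · 373, so the number of primitive elements is φ(5236114320) = 1357627392.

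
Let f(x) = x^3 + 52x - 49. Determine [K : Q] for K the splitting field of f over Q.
[K : Q] = 6

By the rational root test, any rational root of the monic integer polynomial f(x) = x^3 + 52x - 49 must be an integer dividing the constant term -49, i.e. one of ±{1, 7, 49}. Evaluating: f(1) = 4, f(-1) = -102, f(7) = 658, f(-7) = -756, f(49) = 120148, f(-49) = -120246; none is 0, so f has no rational root and is therefore irreducible over Q (a cubic with no linear factor over a field is irreducible). For an irreducible cubic, the Galois group is A_3 or S_3 according as the discriminant disc(f) = -4a^3 - 27b^2 = -4·(52)^3 - 27·(-49)^2 = -627259 is or is not a square in Q. Here disc(f) = -627259 is not a perfect square in Q, so the Galois group of f over Q is not contained in A_3 and must be all of S_3. The splitting field has degree |S_3| = 6 over Q, so [K : Q] = 6.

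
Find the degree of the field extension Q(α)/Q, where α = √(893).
[Q(α):Q] = 2

[Q(α):Q] equals the degree of the minimal polynomial of α. Here α^2 = 893 and x^2 - 893 is irreducible (d = 893 is squarefree, ≠ 1, hence not a square), so deg(m_α) = 2. Thus [Q(α):Q] = 2.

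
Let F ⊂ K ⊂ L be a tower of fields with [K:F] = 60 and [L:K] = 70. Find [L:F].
[L:F] = 4200

The tower law says that for any tower of field extensions F ⊂ K ⊂ L with finite degrees, [L:F] = [L:K] · [K:F]. Here this gives [L:F] = 70 · 60 = 4200.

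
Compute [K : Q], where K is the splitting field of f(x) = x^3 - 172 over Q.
[K : Q] = 6

The roots of x^3 - 172 are ∛172, ω∛172, ω^2∛172 where ω = e^(2πi/3) is a primitive cube root of unity, so K = Q(∛172, ω). Now [Q(∛172):Q] = 3 (since 172 is not a perfect cube, x^3 - 172 is irreducible) and [Q(ω):Q] = 2. Both 2 and 3 divide [K:Q], and [K:Q] ≤ 3·2 = 6, so [K:Q] = 6. (Equivalently: Q(∛172) ⊂ R but ω ∉ R, so [K : Q(∛172)] = 2.)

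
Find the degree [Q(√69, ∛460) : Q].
[Q(√69, ∛460) : Q] = 6

Let L = Q(√69, ∛460). Since Q(√69) ⊂ L and [Q(√69):Q] = 2, the tower law gives 2 | [L:Q]. Likewise Q(∛460) ⊂ L with [Q(∛460):Q] = 3 (because 460 is not a perfect cube), so 3 | [L:Q]. As gcd(2,3) = 1, [L:Q] is divisible by 6. Conversely L is generated over Q by √69 and ∛460, so [L:Q] ≤ 2·3 = 6. Therefore [Q(√69, ∛460) : Q] = 6.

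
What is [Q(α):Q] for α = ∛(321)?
[Q(α):Q] = 3

The minimal polynomial of α is x^3 - 321, irreducible over Q since 321 is not a perfect cube (so x^3 - 321 has no rational root). Hence [Q(α):Q] = deg(m_α) = 3.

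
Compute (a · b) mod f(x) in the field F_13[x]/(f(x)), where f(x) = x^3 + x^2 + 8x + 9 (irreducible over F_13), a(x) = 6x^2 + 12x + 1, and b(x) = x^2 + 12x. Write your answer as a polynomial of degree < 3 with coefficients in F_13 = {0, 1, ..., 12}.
a · b ≡ 6x^2 + 10x (mod f(x))

Multiply in F_13[x]: a(x)·b(x) = (6x^2 + 12x + 1)·(x^2 + 12x) = 6x^4 + 6x^3 + 2x^2 + 12x. This has degree ≥ 3, so divide by f(x) over F_13: 6x^4 + 6x^3 + 2x^2 + 12x = (6x)·(x^3 + x^2 + 8x + 9) + (6x^2 + 10x). Hence a·b ≡ 6x^2 + 10x (mod f). (F_13[x]/(f) is a field with 13^3 = 2197 elements since f is irreducible of degree 3.)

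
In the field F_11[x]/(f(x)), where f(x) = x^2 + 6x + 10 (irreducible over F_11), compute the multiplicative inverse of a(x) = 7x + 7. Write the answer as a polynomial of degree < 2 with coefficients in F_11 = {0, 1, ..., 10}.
a(x)^(-1) ≡ 5x + 3 (mod f(x))

Since f is irreducible over F_11, F_11[x]/(f) is a field and a(x) ≠ 0 has an inverse. Apply the extended Euclidean algorithm to f(x) and a(x) in F_11[x]: f(x) = (8x + 7)·a(x) + (5). The last nonzero remainder is the constant 5 = gcd(f, a) in F_11. Back-substituting through the division chain expresses 5 = s(x)·a(x) + t(x)·f(x) with s(x) ≡ 3x + 4 (mod f), so (3x + 4)·a(x) ≡ 5 (mod f). Multiplying by 5^(-1) ≡ 9 in F_11 gives a(x)^(-1) ≡ 9·(3x + 4) ≡ 5x + 3 (mod f). Check: (7x + 7)·(5x + 3) = 2x^2 + x + 10 ≡ 1 (mod x^2 + 6x + 10).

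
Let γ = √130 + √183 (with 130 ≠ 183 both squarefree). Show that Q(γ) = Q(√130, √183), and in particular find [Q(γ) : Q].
[Q(γ) : Q] = 4 (equivalently, Q(γ) = Q(√130, √183))

Obviously Q(γ) ⊆ Q(√130, √183), and [Q(√130, √183):Q] = 4 (since 130, 183 are distinct squarefree integers > 1 with 23790 not a perfect square). To show equality we compute the minimal polynomial of γ. From γ = √130 + √183: γ^2 = 130 + 2√(23790) + 183 = 313 + 2√(23790), so γ^2 - 313 = 2√(23790); squaring, (γ^2 - 313)^2 = 4·23790, i.e. γ^4 - 626γ^2 + 97969 - 95160 = 0, i.e. γ^4 - 626γ^2 + 2809 = 0. So γ is a root of x^4 - 626x^2 + 2809. This polynomial is irreducible over Q: it has no rational root (each ±√130 ± √183 is irrational), and any factorization into two quadratics over Q would force √(23790) ∈ Q (pairing opposite roots) or √130, √183 ∈ Q (other pairings), all impossible. Hence [Q(γ):Q] = 4 = [Q(√130, √183):Q], so Q(γ) = Q(√130, √183).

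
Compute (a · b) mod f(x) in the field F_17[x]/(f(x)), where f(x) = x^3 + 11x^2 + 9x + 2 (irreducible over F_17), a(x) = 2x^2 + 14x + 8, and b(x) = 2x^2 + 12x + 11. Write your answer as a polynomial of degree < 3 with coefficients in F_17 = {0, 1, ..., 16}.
a · b ≡ 14x^2 + 4 (mod f(x))

Multiply in F_17[x]: a(x)·b(x) = (2x^2 + 14x + 8)·(2x^2 + 12x + 11) = 4x^4 + x^3 + 2x^2 + 12x + 3. This has degree ≥ 3, so divide by f(x) over F_17: 4x^4 + x^3 + 2x^2 + 12x + 3 = (4x + 8)·(x^3 + 11x^2 + 9x + 2) + (14x^2 + 4). Hence a·b ≡ 14x^2 + 4 (mod f). (F_17[x]/(f) is a field with 17^3 = 4913 elements since f is irreducible of degree 3.)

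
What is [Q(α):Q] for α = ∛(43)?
[Q(α):Q] = 3

The minimal polynomial of α is x^3 - 43, irreducible over Q since 43 is not a perfect cube (so x^3 - 43 has no rational root). Hence [Q(α):Q] = deg(m_α) = 3.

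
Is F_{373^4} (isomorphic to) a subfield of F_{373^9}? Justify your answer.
No: F_{373^4} is not a subfield of F_{373^9}

F_{p^m} embeds in F_{p^n} iff m | n. Here 4 ∤ 9 (since 9 = 2·4 + 1 with remainder 1 ≠ 0), so F_{373^4} is not a subfield of F_{373^9}. Equivalently: if it were, the tower law would give 4 = [F_{373^4}:F_373] dividing [F_{373^9}:F_373] = 9, contradiction.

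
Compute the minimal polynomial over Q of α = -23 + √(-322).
m_α(x) = x^2 + 46x + 851

From α + 23 = √(-322), squaring gives (α + 23)^2 = -322, i.e. α^2 + 46α + 529 = -322, so α^2 + 46α + 851 = 0. The discriminant of x^2 + 46x + 851 is (46)^2 - 4·(851) = 2116 - 3404 = -1288, and 4·(-322) is not a perfect square in Q since -322 is squarefree and ≠ 1. Hence x^2 + 46x + 851 is irreducible over Q and is the minimal polynomial of α.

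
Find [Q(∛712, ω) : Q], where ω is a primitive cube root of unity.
[Q(∛712, ω) : Q] = 6

[Q(∛712):Q] = 3 (min poly x^3 - 712, irreducible since 712 is not a perfect cube). [Q(ω):Q] = 2 (min poly x^2 + x + 1). Since Q(∛712) ⊂ R and ω ∉ R, we have ω ∉ Q(∛712), so x^2 + x + 1 remains irreducible over Q(∛712) and [Q(∛712, ω) : Q(∛712)] = 2. By the tower law, [Q(∛712, ω) : Q] = 3 · 2 = 6. (In fact Q(∛712, ω) is the splitting field of x^3 - 712 over Q.)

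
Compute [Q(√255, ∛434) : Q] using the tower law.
[Q(√255, ∛434) : Q] = 6

Let L = Q(√255, ∛434). Since Q(√255) ⊂ L and [Q(√255):Q] = 2, the tower law gives 2 | [L:Q]. Likewise Q(∛434) ⊂ L with [Q(∛434):Q] = 3 (because 434 is not a perfect cube), so 3 | [L:Q]. As gcd(2,3) = 1, [L:Q] is divisible by 6. Conversely L is generated over Q by √255 and ∛434, so [L:Q] ≤ 2·3 = 6. Therefore [Q(√255, ∛434) : Q] = 6.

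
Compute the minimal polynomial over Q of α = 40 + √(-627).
m_α(x) = x^2 - 80x + 2227

From α - 40 = √(-627), squaring gives (α - 40)^2 = -627, i.e. α^2 - 80α + 1600 = -627, so α^2 - 80α + 2227 = 0. The discriminant of x^2 - 80x + 2227 is (-80)^2 - 4·(2227) = 6400 - 8908 = -2508, and 4·(-627) is not a perfect square in Q since -627 is squarefree and ≠ 1. Hence x^2 - 80x + 2227 is irreducible over Q and is the minimal polynomial of α.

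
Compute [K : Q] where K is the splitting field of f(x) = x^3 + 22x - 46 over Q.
[K : Q] = 6

By the rational root test, any rational root of the monic integer polynomial f(x) = x^3 + 22x - 46 must be an integer dividing the constant term -46, i.e. one of ±{1, 2, 23, 46}. Evaluating: f(1) = -23, f(-1) = -69, f(2) = 6, f(-2) = -98, f(23) = 12627, f(-23) = -12719, f(46) = 98302, f(-46) = -98394; none is 0, so f has no rational root and is therefore irreducible over Q (a cubic with no linear factor over a field is irreducible). For an irreducible cubic, the Galois group is A_3 or S_3 according as the discriminant disc(f) = -4a^3 - 27b^2 = -4·(22)^3 - 27·(-46)^2 = -99724 is or is not a square in Q. Here disc(f) = -99724 is not a perfect square in Q, so the Galois group of f over Q is not contained in A_3 and must be all of S_3. The splitting field has degree |S_3| = 6 over Q, so [K : Q] = 6.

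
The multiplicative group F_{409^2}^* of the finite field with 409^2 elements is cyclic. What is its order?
|F_{409^2}^*| = 167280

F_{409^2} has 409^2 = 167281 elements; its multiplicative group consists of all nonzero elements, so |F_{409^2}^*| = 167281 - 1 = 167280. (It is cyclic since any finite subgroup of the multiplicative group of a field is cyclic.)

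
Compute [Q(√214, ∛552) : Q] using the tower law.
[Q(√214, ∛552) : Q] = 6

Let L = Q(√214, ∛552). Since Q(√214) ⊂ L and [Q(√214):Q] = 2, the tower law gives 2 | [L:Q]. Likewise Q(∛552) ⊂ L with [Q(∛552):Q] = 3 (because 552 is not a perfect cube), so 3 | [L:Q]. As gcd(2,3) = 1, [L:Q] is divisible by 6. Conversely L is generated over Q by √214 and ∛552, so [L:Q] ≤ 2·3 = 6. Therefore [Q(√214, ∛552) : Q] = 6.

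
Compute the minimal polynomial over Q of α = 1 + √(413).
m_α(x) = x^2 - 2x - 412

From α - 1 = √(413), squaring gives (α - 1)^2 = 413, i.e. α^2 - 2α + 1 = 413, so α^2 - 2α - 412 = 0. The discriminant of x^2 - 2x - 412 is (-2)^2 - 4·(-412) = 4 + 1648 = 1652, and 4·(413) is not a perfect square in Q since 413 is squarefree and ≠ 1. Hence x^2 - 2x - 412 is irreducible over Q and is the minimal polynomial of α.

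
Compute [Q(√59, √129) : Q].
[Q(√59, √129) : Q] = 4

[Q(√59):Q] = 2 (min poly x^2 - 59, irreducible since 59 is squarefree > 1). For the top step, suppose √129 ∈ Q(√59), say √129 = c + d√59 with c, d ∈ Q. Squaring: 129 = c^2 + 59d^2 + 2cd√59. Since √59 ∉ Q this forces 2cd = 0. If d = 0 then √129 = c ∈ Q, contradicting 129 squarefree > 1. If c = 0 then 129 = 59d^2, so 59·129 = (59d)^2 is a perfect square in Q — but 59·129 = 7611 is not a perfect square (since 59 and 129 are distinct squarefree integers). Contradiction. Hence √129 ∉ Q(√59), so x^2 - 129 stays irreducible over Q(√59) and [Q(√59, √129) : Q(√59)] = 2. By the tower law, [Q(√59, √129) : Q] = 2 · 2 = 4.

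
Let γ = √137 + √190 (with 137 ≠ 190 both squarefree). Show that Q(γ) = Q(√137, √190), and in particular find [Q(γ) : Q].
[Q(γ) : Q] = 4 (equivalently, Q(γ) = Q(√137, √190))

Obviously Q(γ) ⊆ Q(√137, √190), and [Q(√137, √190):Q] = 4 (since 137, 190 are distinct squarefree integers > 1 with 26030 not a perfect square). To show equality we compute the minimal polynomial of γ. From γ = √137 + √190: γ^2 = 137 + 2√(26030) + 190 = 327 + 2√(26030), so γ^2 - 327 = 2√(26030); squaring, (γ^2 - 327)^2 = 4·26030, i.e. γ^4 - 654γ^2 + 106929 - 104120 = 0, i.e. γ^4 - 654γ^2 + 2809 = 0. So γ is a root of x^4 - 654x^2 + 2809. This polynomial is irreducible over Q: it has no rational root (each ±√137 ± √190 is irrational), and any factorization into two quadratics over Q would force √(26030) ∈ Q (pairing opposite roots) or √137, √190 ∈ Q (other pairings), all impossible. Hence [Q(γ):Q] = 4 = [Q(√137, √190):Q], so Q(γ) = Q(√137, √190).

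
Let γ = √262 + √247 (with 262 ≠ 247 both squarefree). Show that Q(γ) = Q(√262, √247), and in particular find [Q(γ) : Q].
[Q(γ) : Q] = 4 (equivalently, Q(γ) = Q(√262, √247))

Obviously Q(γ) ⊆ Q(√262, √247), and [Q(√262, √247):Q] = 4 (since 262, 247 are distinct squarefree integers > 1 with 64714 not a perfect square). To show equality we compute the minimal polynomial of γ. From γ = √262 + √247: γ^2 = 262 + 2√(64714) + 247 = 509 + 2√(64714), so γ^2 - 509 = 2√(64714); squaring, (γ^2 - 509)^2 = 4·64714, i.e. γ^4 - 1018γ^2 + 259081 - 258856 = 0, i.e. γ^4 - 1018γ^2 + 225 = 0. So γ is a root of x^4 - 1018x^2 + 225. This polynomial is irreducible over Q: it has no rational root (each ±√262 ± √247 is irrational), and any factorization into two quadratics over Q would force √(64714) ∈ Q (pairing opposite roots) or √262, √247 ∈ Q (other pairings), all impossible. Hence [Q(γ):Q] = 4 = [Q(√262, √247):Q], so Q(γ) = Q(√262, √247).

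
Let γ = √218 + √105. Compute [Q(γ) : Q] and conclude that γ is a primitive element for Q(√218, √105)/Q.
[Q(γ) : Q] = 4 (equivalently, Q(γ) = Q(√218, √105))

Obviously Q(γ) ⊆ Q(√218, √105), and [Q(√218, √105):Q] = 4 (since 218, 105 are distinct squarefree integers > 1 with 22890 not a perfect square). To show equality we compute the minimal polynomial of γ. From γ = √218 + √105: γ^2 = 218 + 2√(22890) + 105 = 323 + 2√(22890), so γ^2 - 323 = 2√(22890); squaring, (γ^2 - 323)^2 = 4·22890, i.e. γ^4 - 646γ^2 + 104329 - 91560 = 0, i.e. γ^4 - 646γ^2 + 12769 = 0. So γ is a root of x^4 - 646x^2 + 12769. This polynomial is irreducible over Q: it has no rational root (each ±√218 ± √105 is irrational), and any factorization into two quadratics over Q would force √(22890) ∈ Q (pairing opposite roots) or √218, √105 ∈ Q (other pairings), all impossible. Hence [Q(γ):Q] = 4 = [Q(√218, √105):Q], so Q(γ) = Q(√218, √105).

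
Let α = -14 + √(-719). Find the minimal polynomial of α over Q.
m_α(x) = x^2 + 28x + 915

From α + 14 = √(-719), squaring gives (α + 14)^2 = -719, i.e. α^2 + 28α + 196 = -719, so α^2 + 28α + 915 = 0. The discriminant of x^2 + 28x + 915 is (28)^2 - 4·(915) = 784 - 3660 = -2876, and 4·(-719) is not a perfect square in Q since -719 is squarefree and ≠ 1. Hence x^2 + 28x + 915 is irreducible over Q and is the minimal polynomial of α.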